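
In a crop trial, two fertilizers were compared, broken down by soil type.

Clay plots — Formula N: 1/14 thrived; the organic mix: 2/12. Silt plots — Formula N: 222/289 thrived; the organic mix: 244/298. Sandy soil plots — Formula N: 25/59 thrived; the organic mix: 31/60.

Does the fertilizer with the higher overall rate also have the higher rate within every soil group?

Yes

Clay: Formula N 1/14 = 7.1%, the organic mix 2/12 = 16.7% → the organic mix
Silt: Formula N 222/289 = 76.8%, the organic mix 244/298 = 81.9% → the organic mix
Sandy soil: Formula N 25/59 = 42.4%, the organic mix 31/60 = 51.7% → the organic mix
Overall: Formula N 248/362 = 68.5%, the organic mix 277/370 = 74.9% → the organic mix
The organic mix wins overall and in every soil group — no reversal.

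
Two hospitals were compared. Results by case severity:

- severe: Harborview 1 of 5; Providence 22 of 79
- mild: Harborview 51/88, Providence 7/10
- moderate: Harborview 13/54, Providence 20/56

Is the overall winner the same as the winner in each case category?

No

Severe: Harborview 1/5 = 20.0%, Providence 22/79 = 27.8% → Providence
Mild: Harborview 51/88 = 58.0%, Providence 7/10 = 70.0% → Providence
Moderate: Harborview 13/54 = 24.1%, Providence 20/56 = 35.7% → Providence
Overall: Harborview 65/147 = 44.2%, Providence 49/145 = 33.8% → Harborview
Providence wins each case group but Harborview wins overall — the comparison reverses. Providence's patients skew toward severe, which has a lower base rate.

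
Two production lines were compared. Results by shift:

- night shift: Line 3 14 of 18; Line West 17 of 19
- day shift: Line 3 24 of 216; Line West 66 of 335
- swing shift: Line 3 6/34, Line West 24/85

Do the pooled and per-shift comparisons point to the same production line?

Night shift: Line 3 14/18 = 77.8%, Line West 17/19 = 89.5% → Line West
Day shift: Line 3 24/216 = 11.1%, Line West 66/335 = 19.7% → Line West
Swing shift: Line 3 6/34 = 17.6%, Line West 24/85 = 28.2% → Line West
Overall: Line 3 44/268 = 16.4%, Line West 107/439 = 24.4% → Line West
Line West wins overall and in every shift group — no reversal.

Yes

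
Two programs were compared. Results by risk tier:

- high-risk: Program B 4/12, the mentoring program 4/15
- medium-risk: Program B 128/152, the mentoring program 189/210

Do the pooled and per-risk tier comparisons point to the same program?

High-risk: Program B 4/12 = 33.3%, the mentoring program 4/15 = 26.7% → Program B
Medium-risk: Program B 128/152 = 84.2%, the mentoring program 189/210 = 90.0% → the mentoring program
Overall: Program B 132/164 = 80.5%, the mentoring program 193/225 = 85.8% → the mentoring program
Neither sweeps: Program B wins 1 of 2 groups, the mentoring program wins 1. The mentoring program wins overall but not every group — no Simpson reversal.

No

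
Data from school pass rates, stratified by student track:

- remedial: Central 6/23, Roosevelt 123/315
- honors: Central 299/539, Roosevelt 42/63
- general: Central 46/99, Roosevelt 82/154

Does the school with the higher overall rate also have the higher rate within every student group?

Remedial: Central 6/23 = 26.1%, Roosevelt 123/315 = 39.0% → Roosevelt
Honors: Central 299/539 = 55.5%, Roosevelt 42/63 = 66.7% → Roosevelt
General: Central 46/99 = 46.5%, Roosevelt 82/154 = 53.2% → Roosevelt
Overall: Central 351/661 = 53.1%, Roosevelt 247/532 = 46.4% → Central
Roosevelt wins each student group but Central wins overall — the comparison reverses. Roosevelt's students skew toward remedial, which has a lower base rate.

No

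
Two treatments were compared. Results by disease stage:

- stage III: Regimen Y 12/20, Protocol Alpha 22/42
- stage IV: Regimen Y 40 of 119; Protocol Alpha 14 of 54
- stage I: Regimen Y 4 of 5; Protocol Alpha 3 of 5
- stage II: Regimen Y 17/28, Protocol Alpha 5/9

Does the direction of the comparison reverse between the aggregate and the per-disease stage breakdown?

Stage III: Regimen Y 12/20 = 60.0%, Protocol Alpha 22/42 = 52.4% → Regimen Y
Stage IV: Regimen Y 40/119 = 33.6%, Protocol Alpha 14/54 = 25.9% → Regimen Y
Stage I: Regimen Y 4/5 = 80.0%, Protocol Alpha 3/5 = 60.0% → Regimen Y
Stage II: Regimen Y 17/28 = 60.7%, Protocol Alpha 5/9 = 55.6% → Regimen Y
Overall: Regimen Y 73/172 = 42.4%, Protocol Alpha 44/110 = 40.0% → Regimen Y
Regimen Y wins overall and in every disease group — no reversal.

No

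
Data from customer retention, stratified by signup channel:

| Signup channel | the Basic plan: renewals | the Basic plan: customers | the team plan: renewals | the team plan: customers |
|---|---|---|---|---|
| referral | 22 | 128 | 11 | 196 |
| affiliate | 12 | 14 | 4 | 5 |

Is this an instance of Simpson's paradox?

No

Referral: the Basic plan 22/128 = 17.2%, the team plan 11/196 = 5.6% → the Basic plan
Affiliate: the Basic plan 12/14 = 85.7%, the team plan 4/5 = 80.0% → the Basic plan
Overall: the Basic plan 34/142 = 23.9%, the team plan 15/201 = 7.5% → the Basic plan
The Basic plan wins overall and in every signup group — no reversal.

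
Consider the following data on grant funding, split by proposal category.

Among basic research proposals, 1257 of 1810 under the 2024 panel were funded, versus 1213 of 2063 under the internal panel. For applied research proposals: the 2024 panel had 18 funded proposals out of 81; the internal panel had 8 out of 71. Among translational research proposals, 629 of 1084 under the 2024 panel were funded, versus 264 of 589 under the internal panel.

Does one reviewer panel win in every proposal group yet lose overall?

No

Basic research: the 2024 panel 1257/1810 = 69.4%, the internal panel 1213/2063 = 58.8% → the 2024 panel
Applied research: the 2024 panel 18/81 = 22.2%, the internal panel 8/71 = 11.3% → the 2024 panel
Translational research: the 2024 panel 629/1084 = 58.0%, the internal panel 264/589 = 44.8% → the 2024 panel
Overall: the 2024 panel 1904/2975 = 64.0%, the internal panel 1485/2723 = 54.5% → the 2024 panel
The 2024 panel wins overall and in every proposal group — no reversal.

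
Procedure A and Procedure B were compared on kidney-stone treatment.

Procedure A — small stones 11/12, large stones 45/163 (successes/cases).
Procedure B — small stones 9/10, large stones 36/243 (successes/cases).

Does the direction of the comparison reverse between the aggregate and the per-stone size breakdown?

No

Small stones: Procedure A 11/12 = 91.7%, Procedure B 9/10 = 90.0% → Procedure A
Large stones: Procedure A 45/163 = 27.6%, Procedure B 36/243 = 14.8% → Procedure A
Overall: Procedure A 56/175 = 32.0%, Procedure B 45/253 = 17.8% → Procedure A
Procedure A wins overall and in every stone group — no reversal.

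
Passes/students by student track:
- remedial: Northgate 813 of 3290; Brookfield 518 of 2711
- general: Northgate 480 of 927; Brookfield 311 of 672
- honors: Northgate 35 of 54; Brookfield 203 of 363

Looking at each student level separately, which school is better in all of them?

Northgate

Remedial: Northgate 813/3290 = 24.7%, Brookfield 518/2711 = 19.1% → Northgate
General: Northgate 480/927 = 51.8%, Brookfield 311/672 = 46.3% → Northgate
Honors: Northgate 35/54 = 64.8%, Brookfield 203/363 = 55.9% → Northgate
Northgate has the higher rate in all 3 groups.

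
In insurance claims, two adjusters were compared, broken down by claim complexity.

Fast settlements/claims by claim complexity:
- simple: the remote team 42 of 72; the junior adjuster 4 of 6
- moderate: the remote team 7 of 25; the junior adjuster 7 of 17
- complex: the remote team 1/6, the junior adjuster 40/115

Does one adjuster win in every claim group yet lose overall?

Yes

Simple: the remote team 42/72 = 58.3%, the junior adjuster 4/6 = 66.7% → the junior adjuster
Moderate: the remote team 7/25 = 28.0%, the junior adjuster 7/17 = 41.2% → the junior adjuster
Complex: the remote team 1/6 = 16.7%, the junior adjuster 40/115 = 34.8% → the junior adjuster
Overall: the remote team 50/103 = 48.5%, the junior adjuster 51/138 = 37.0% → the remote team
The junior adjuster wins each claim group but the remote team wins overall — the comparison reverses. The junior adjuster's claims skew toward complex, which has a lower base rate.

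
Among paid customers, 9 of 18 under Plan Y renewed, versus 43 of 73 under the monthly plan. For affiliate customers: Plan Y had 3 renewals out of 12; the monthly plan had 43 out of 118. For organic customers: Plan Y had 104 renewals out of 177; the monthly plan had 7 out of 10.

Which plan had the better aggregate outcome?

Paid: Plan Y 9/18 = 50.0%, the monthly plan 43/73 = 58.9% → the monthly plan
Affiliate: Plan Y 3/12 = 25.0%, the monthly plan 43/118 = 36.4% → the monthly plan
Organic: Plan Y 104/177 = 58.8%, the monthly plan 7/10 = 70.0% → the monthly plan
Overall: Plan Y 116/207 = 56.0%, the monthly plan 93/201 = 46.3% → Plan Y
(The monthly plan wins every signup group but Plan Y wins overall — the monthly plan's customers skew toward the low-rate affiliate group.)

Plan Y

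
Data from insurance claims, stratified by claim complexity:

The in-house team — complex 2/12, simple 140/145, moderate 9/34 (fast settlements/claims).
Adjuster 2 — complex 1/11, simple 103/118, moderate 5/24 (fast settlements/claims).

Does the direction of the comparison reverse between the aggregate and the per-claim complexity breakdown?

No

Complex: the in-house team 2/12 = 16.7%, Adjuster 2 1/11 = 9.1% → the in-house team
Simple: the in-house team 140/145 = 96.6%, Adjuster 2 103/118 = 87.3% → the in-house team
Moderate: the in-house team 9/34 = 26.5%, Adjuster 2 5/24 = 20.8% → the in-house team
Overall: the in-house team 151/191 = 79.1%, Adjuster 2 109/153 = 71.2% → the in-house team
The in-house team wins overall and in every claim group — no reversal.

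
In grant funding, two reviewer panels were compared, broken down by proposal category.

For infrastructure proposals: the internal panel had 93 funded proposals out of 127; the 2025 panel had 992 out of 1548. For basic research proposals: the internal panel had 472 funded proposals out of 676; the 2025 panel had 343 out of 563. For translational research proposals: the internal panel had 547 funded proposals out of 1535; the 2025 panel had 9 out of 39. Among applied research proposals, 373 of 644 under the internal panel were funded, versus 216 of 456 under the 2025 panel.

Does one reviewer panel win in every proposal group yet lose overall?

Yes

Infrastructure: the internal panel 93/127 = 73.2%, the 2025 panel 992/1548 = 64.1% → the internal panel
Basic research: the internal panel 472/676 = 69.8%, the 2025 panel 343/563 = 60.9% → the internal panel
Translational research: the internal panel 547/1535 = 35.6%, the 2025 panel 9/39 = 23.1% → the internal panel
Applied research: the internal panel 373/644 = 57.9%, the 2025 panel 216/456 = 47.4% → the internal panel
Overall: the internal panel 1485/2982 = 49.8%, the 2025 panel 1560/2606 = 59.9% → the 2025 panel
The internal panel wins each proposal group but the 2025 panel wins overall — the comparison reverses. The internal panel's proposals skew toward translational research, which has a lower base rate.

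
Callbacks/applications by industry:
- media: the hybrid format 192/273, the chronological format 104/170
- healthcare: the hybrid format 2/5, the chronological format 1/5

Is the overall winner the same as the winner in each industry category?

Media: the hybrid format 192/273 = 70.3%, the chronological format 104/170 = 61.2% → the hybrid format
Healthcare: the hybrid format 2/5 = 40.0%, the chronological format 1/5 = 20.0% → the hybrid format
Overall: the hybrid format 194/278 = 69.8%, the chronological format 105/175 = 60.0% → the hybrid format
The hybrid format wins overall and in every industry group — no reversal.

Yes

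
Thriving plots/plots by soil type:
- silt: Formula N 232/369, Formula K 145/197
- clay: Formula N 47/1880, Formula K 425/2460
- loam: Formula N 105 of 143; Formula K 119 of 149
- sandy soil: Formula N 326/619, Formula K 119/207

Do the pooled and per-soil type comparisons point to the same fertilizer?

Yes

Silt: Formula N 232/369 = 62.9%, Formula K 145/197 = 73.6% → Formula K
Clay: Formula N 47/1880 = 2.5%, Formula K 425/2460 = 17.3% → Formula K
Loam: Formula N 105/143 = 73.4%, Formula K 119/149 = 79.9% → Formula K
Sandy soil: Formula N 326/619 = 52.7%, Formula K 119/207 = 57.5% → Formula K
Overall: Formula N 710/3011 = 23.6%, Formula K 808/3013 = 26.8% → Formula K
Formula K wins overall and in every soil group — no reversal.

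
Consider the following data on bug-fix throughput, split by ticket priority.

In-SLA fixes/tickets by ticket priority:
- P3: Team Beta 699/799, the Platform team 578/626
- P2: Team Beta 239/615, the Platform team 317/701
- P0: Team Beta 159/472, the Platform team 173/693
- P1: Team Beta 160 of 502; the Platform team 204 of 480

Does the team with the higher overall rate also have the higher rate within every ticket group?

P3: Team Beta 699/799 = 87.5%, the Platform team 578/626 = 92.3% → the Platform team
P2: Team Beta 239/615 = 38.9%, the Platform team 317/701 = 45.2% → the Platform team
P0: Team Beta 159/472 = 33.7%, the Platform team 173/693 = 25.0% → Team Beta
P1: Team Beta 160/502 = 31.9%, the Platform team 204/480 = 42.5% → the Platform team
Overall: Team Beta 1257/2388 = 52.6%, the Platform team 1272/2500 = 50.9% → Team Beta
Neither sweeps: Team Beta wins 1 of 4 groups, the Platform team wins 3. Team Beta wins overall but not every group — no Simpson reversal.

No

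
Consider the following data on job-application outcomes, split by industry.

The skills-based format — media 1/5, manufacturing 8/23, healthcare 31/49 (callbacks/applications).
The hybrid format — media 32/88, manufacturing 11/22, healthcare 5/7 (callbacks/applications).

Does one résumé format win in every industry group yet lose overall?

Media: the skills-based format 1/5 = 20.0%, the hybrid format 32/88 = 36.4% → the hybrid format
Manufacturing: the skills-based format 8/23 = 34.8%, the hybrid format 11/22 = 50.0% → the hybrid format
Healthcare: the skills-based format 31/49 = 63.3%, the hybrid format 5/7 = 71.4% → the hybrid format
Overall: the skills-based format 40/77 = 51.9%, the hybrid format 48/117 = 41.0% → the skills-based format
The hybrid format wins each industry group but the skills-based format wins overall — the comparison reverses. The hybrid format's applications skew toward media, which has a lower base rate.

Yes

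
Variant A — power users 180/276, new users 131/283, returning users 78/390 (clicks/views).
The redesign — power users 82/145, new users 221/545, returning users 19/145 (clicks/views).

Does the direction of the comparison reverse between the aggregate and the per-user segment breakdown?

Power users: Variant A 180/276 = 65.2%, the redesign 82/145 = 56.6% → Variant A
New users: Variant A 131/283 = 46.3%, the redesign 221/545 = 40.6% → Variant A
Returning users: Variant A 78/390 = 20.0%, the redesign 19/145 = 13.1% → Variant A
Overall: Variant A 389/949 = 41.0%, the redesign 322/835 = 38.6% → Variant A
Variant A wins overall and in every user group — no reversal.

No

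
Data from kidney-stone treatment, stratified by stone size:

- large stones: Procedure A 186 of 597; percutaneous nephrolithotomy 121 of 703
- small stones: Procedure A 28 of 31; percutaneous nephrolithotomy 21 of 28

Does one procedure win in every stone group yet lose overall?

Large stones: Procedure A 186/597 = 31.2%, percutaneous nephrolithotomy 121/703 = 17.2% → Procedure A
Small stones: Procedure A 28/31 = 90.3%, percutaneous nephrolithotomy 21/28 = 75.0% → Procedure A
Overall: Procedure A 214/628 = 34.1%, percutaneous nephrolithotomy 142/731 = 19.4% → Procedure A
Procedure A wins overall and in every stone group — no reversal.

No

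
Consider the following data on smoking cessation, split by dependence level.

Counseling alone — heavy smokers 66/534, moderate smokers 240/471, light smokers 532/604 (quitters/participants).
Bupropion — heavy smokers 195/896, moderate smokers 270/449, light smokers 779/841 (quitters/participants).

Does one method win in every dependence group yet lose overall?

Heavy smokers: counseling alone 66/534 = 12.4%, bupropion 195/896 = 21.8% → bupropion
Moderate smokers: counseling alone 240/471 = 51.0%, bupropion 270/449 = 60.1% → bupropion
Light smokers: counseling alone 532/604 = 88.1%, bupropion 779/841 = 92.6% → bupropion
Overall: counseling alone 838/1609 = 52.1%, bupropion 1244/2186 = 56.9% → bupropion
Bupropion wins overall and in every dependence group — no reversal.

No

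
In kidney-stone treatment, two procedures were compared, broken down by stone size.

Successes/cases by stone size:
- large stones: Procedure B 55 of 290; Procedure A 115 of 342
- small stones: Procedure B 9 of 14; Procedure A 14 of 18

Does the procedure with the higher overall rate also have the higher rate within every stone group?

Large stones: Procedure B 55/290 = 19.0%, Procedure A 115/342 = 33.6% → Procedure A
Small stones: Procedure B 9/14 = 64.3%, Procedure A 14/18 = 77.8% → Procedure A
Overall: Procedure B 64/304 = 21.1%, Procedure A 129/360 = 35.8% → Procedure A
Procedure A wins overall and in every stone group — no reversal.

Yes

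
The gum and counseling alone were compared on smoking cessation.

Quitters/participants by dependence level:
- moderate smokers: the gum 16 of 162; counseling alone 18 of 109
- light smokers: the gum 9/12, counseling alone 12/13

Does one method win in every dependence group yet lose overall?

No

Moderate smokers: the gum 16/162 = 9.9%, counseling alone 18/109 = 16.5% → counseling alone
Light smokers: the gum 9/12 = 75.0%, counseling alone 12/13 = 92.3% → counseling alone
Overall: the gum 25/174 = 14.4%, counseling alone 30/122 = 24.6% → counseling alone
Counseling alone wins overall and in every dependence group — no reversal.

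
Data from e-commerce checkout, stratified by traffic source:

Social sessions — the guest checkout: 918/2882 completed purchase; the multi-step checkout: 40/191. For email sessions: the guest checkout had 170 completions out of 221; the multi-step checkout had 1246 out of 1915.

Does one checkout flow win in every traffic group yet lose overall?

Yes

Social: the guest checkout 918/2882 = 31.9%, the multi-step checkout 40/191 = 20.9% → the guest checkout
Email: the guest checkout 170/221 = 76.9%, the multi-step checkout 1246/1915 = 65.1% → the guest checkout
Overall: the guest checkout 1088/3103 = 35.1%, the multi-step checkout 1286/2106 = 61.1% → the multi-step checkout
The guest checkout wins each traffic group but the multi-step checkout wins overall — the comparison reverses. The guest checkout's sessions skew toward social, which has a lower base rate.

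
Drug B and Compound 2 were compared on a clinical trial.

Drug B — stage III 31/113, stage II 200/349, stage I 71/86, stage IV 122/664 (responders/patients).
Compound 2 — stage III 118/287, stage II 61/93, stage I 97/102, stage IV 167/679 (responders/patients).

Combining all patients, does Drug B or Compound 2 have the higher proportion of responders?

Compound 2

Stage III: Drug B 31/113 = 27.4%, Compound 2 118/287 = 41.1% → Compound 2
Stage II: Drug B 200/349 = 57.3%, Compound 2 61/93 = 65.6% → Compound 2
Stage I: Drug B 71/86 = 82.6%, Compound 2 97/102 = 95.1% → Compound 2
Stage IV: Drug B 122/664 = 18.4%, Compound 2 167/679 = 24.6% → Compound 2
Overall: Drug B 424/1212 = 35.0%, Compound 2 443/1161 = 38.2% → Compound 2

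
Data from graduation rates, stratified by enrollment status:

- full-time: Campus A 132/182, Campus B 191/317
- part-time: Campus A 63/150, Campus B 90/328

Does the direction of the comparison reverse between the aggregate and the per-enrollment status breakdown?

No

Full-time: Campus A 132/182 = 72.5%, Campus B 191/317 = 60.3% → Campus A
Part-time: Campus A 63/150 = 42.0%, Campus B 90/328 = 27.4% → Campus A
Overall: Campus A 195/332 = 58.7%, Campus B 281/645 = 43.6% → Campus A
Campus A wins overall and in every enrollment group — no reversal.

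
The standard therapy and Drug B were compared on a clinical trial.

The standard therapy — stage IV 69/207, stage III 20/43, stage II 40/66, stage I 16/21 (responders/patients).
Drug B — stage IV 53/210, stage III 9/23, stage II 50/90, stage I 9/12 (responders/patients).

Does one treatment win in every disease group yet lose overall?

No

Stage IV: the standard therapy 69/207 = 33.3%, Drug B 53/210 = 25.2% → the standard therapy
Stage III: the standard therapy 20/43 = 46.5%, Drug B 9/23 = 39.1% → the standard therapy
Stage II: the standard therapy 40/66 = 60.6%, Drug B 50/90 = 55.6% → the standard therapy
Stage I: the standard therapy 16/21 = 76.2%, Drug B 9/12 = 75.0% → the standard therapy
Overall: the standard therapy 145/337 = 43.0%, Drug B 121/335 = 36.1% → the standard therapy
The standard therapy wins overall and in every disease group — no reversal.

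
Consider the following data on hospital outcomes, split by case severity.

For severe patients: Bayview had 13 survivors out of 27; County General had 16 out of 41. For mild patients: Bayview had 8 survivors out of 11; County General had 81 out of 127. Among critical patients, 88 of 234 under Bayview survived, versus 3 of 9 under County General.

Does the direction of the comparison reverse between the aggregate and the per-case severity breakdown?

Yes

Severe: Bayview 13/27 = 48.1%, County General 16/41 = 39.0% → Bayview
Mild: Bayview 8/11 = 72.7%, County General 81/127 = 63.8% → Bayview
Critical: Bayview 88/234 = 37.6%, County General 3/9 = 33.3% → Bayview
Overall: Bayview 109/272 = 40.1%, County General 100/177 = 56.5% → County General
Bayview wins each case group but County General wins overall — the comparison reverses. Bayview's patients skew toward critical, which has a lower base rate.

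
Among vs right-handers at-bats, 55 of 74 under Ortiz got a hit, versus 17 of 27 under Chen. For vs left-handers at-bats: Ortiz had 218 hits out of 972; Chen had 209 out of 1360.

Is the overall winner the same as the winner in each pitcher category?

Vs right-handers: Ortiz 55/74 = 74.3%, Chen 17/27 = 63.0% → Ortiz
Vs left-handers: Ortiz 218/972 = 22.4%, Chen 209/1360 = 15.4% → Ortiz
Overall: Ortiz 273/1046 = 26.1%, Chen 226/1387 = 16.3% → Ortiz
Ortiz wins overall and in every pitcher group — no reversal.

Yes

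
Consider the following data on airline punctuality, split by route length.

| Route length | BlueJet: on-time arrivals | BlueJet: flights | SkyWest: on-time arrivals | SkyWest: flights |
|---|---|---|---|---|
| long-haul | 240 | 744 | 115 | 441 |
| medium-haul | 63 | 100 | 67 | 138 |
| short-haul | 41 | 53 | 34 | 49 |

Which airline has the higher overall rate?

Long-haul: BlueJet 240/744 = 32.3%, SkyWest 115/441 = 26.1% → BlueJet
Medium-haul: BlueJet 63/100 = 63.0%, SkyWest 67/138 = 48.6% → BlueJet
Short-haul: BlueJet 41/53 = 77.4%, SkyWest 34/49 = 69.4% → BlueJet
Overall: BlueJet 344/897 = 38.4%, SkyWest 216/628 = 34.4% → BlueJet

BlueJet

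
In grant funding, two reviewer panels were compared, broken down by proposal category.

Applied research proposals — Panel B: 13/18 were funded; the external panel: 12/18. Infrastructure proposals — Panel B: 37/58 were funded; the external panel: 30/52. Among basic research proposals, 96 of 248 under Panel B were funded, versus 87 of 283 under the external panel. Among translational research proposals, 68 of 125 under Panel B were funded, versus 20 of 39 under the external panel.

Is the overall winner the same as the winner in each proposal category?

Yes

Applied research: Panel B 13/18 = 72.2%, the external panel 12/18 = 66.7% → Panel B
Infrastructure: Panel B 37/58 = 63.8%, the external panel 30/52 = 57.7% → Panel B
Basic research: Panel B 96/248 = 38.7%, the external panel 87/283 = 30.7% → Panel B
Translational research: Panel B 68/125 = 54.4%, the external panel 20/39 = 51.3% → Panel B
Overall: Panel B 214/449 = 47.7%, the external panel 149/392 = 38.0% → Panel B
Panel B wins overall and in every proposal group — no reversal.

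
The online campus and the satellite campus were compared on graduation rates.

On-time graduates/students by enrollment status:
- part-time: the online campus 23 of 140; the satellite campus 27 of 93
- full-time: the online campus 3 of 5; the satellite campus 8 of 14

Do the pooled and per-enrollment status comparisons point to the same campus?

No

Part-time: the online campus 23/140 = 16.4%, the satellite campus 27/93 = 29.0% → the satellite campus
Full-time: the online campus 3/5 = 60.0%, the satellite campus 8/14 = 57.1% → the online campus
Overall: the online campus 26/145 = 17.9%, the satellite campus 35/107 = 32.7% → the satellite campus
Neither sweeps: the online campus wins 1 of 2 groups, the satellite campus wins 1. The satellite campus wins overall but not every group — no Simpson reversal.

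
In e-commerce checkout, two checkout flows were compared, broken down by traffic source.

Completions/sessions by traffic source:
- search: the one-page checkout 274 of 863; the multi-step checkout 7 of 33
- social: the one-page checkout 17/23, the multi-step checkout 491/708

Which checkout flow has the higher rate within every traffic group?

Search: the one-page checkout 274/863 = 31.7%, the multi-step checkout 7/33 = 21.2% → the one-page checkout
Social: the one-page checkout 17/23 = 73.9%, the multi-step checkout 491/708 = 69.4% → the one-page checkout
The one-page checkout has the higher rate in both groups.

the one-page checkout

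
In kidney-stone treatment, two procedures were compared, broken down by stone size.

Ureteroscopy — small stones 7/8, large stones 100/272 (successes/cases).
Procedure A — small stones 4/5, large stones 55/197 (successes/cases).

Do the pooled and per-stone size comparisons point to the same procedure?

Yes

Small stones: ureteroscopy 7/8 = 87.5%, Procedure A 4/5 = 80.0% → ureteroscopy
Large stones: ureteroscopy 100/272 = 36.8%, Procedure A 55/197 = 27.9% → ureteroscopy
Overall: ureteroscopy 107/280 = 38.2%, Procedure A 59/202 = 29.2% → ureteroscopy
Ureteroscopy wins overall and in every stone group — no reversal.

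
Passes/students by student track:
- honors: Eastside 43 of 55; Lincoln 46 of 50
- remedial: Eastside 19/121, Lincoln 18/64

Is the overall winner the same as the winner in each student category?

Honors: Eastside 43/55 = 78.2%, Lincoln 46/50 = 92.0% → Lincoln
Remedial: Eastside 19/121 = 15.7%, Lincoln 18/64 = 28.1% → Lincoln
Overall: Eastside 62/176 = 35.2%, Lincoln 64/114 = 56.1% → Lincoln
Lincoln wins overall and in every student group — no reversal.

Yes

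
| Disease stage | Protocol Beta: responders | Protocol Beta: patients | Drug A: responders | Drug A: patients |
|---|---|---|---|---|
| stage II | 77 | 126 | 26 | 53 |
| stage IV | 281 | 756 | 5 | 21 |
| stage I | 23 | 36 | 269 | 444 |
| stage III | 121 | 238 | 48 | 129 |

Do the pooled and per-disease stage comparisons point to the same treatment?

No

Stage II: Protocol Beta 77/126 = 61.1%, Drug A 26/53 = 49.1% → Protocol Beta
Stage IV: Protocol Beta 281/756 = 37.2%, Drug A 5/21 = 23.8% → Protocol Beta
Stage I: Protocol Beta 23/36 = 63.9%, Drug A 269/444 = 60.6% → Protocol Beta
Stage III: Protocol Beta 121/238 = 50.8%, Drug A 48/129 = 37.2% → Protocol Beta
Overall: Protocol Beta 502/1156 = 43.4%, Drug A 348/647 = 53.8% → Drug A
Protocol Beta wins each disease group but Drug A wins overall — the comparison reverses. Protocol Beta's patients skew toward stage IV, which has a lower base rate.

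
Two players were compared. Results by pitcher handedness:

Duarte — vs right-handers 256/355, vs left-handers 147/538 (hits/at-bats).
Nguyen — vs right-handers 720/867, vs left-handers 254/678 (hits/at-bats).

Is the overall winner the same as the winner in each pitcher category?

Vs right-handers: Duarte 256/355 = 72.1%, Nguyen 720/867 = 83.0% → Nguyen
Vs left-handers: Duarte 147/538 = 27.3%, Nguyen 254/678 = 37.5% → Nguyen
Overall: Duarte 403/893 = 45.1%, Nguyen 974/1545 = 63.0% → Nguyen
Nguyen wins overall and in every pitcher group — no reversal.

Yes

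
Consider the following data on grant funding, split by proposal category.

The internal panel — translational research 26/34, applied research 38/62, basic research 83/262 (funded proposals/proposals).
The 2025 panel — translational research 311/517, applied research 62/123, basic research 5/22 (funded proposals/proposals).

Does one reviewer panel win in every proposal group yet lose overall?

Translational research: the internal panel 26/34 = 76.5%, the 2025 panel 311/517 = 60.2% → the internal panel
Applied research: the internal panel 38/62 = 61.3%, the 2025 panel 62/123 = 50.4% → the internal panel
Basic research: the internal panel 83/262 = 31.7%, the 2025 panel 5/22 = 22.7% → the internal panel
Overall: the internal panel 147/358 = 41.1%, the 2025 panel 378/662 = 57.1% → the 2025 panel
The internal panel wins each proposal group but the 2025 panel wins overall — the comparison reverses. The internal panel's proposals skew toward basic research, which has a lower base rate.

Yes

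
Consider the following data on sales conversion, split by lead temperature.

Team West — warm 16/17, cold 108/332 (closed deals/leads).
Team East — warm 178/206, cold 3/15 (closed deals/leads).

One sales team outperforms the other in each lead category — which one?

Warm: Team West 16/17 = 94.1%, Team East 178/206 = 86.4% → Team West
Cold: Team West 108/332 = 32.5%, Team East 3/15 = 20.0% → Team West
Team West has the higher rate in both groups.

Team West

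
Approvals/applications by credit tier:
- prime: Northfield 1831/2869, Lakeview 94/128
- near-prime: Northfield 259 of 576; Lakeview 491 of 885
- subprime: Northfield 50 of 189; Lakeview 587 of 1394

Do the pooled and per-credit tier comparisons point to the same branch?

Prime: Northfield 1831/2869 = 63.8%, Lakeview 94/128 = 73.4% → Lakeview
Near-prime: Northfield 259/576 = 45.0%, Lakeview 491/885 = 55.5% → Lakeview
Subprime: Northfield 50/189 = 26.5%, Lakeview 587/1394 = 42.1% → Lakeview
Overall: Northfield 2140/3634 = 58.9%, Lakeview 1172/2407 = 48.7% → Northfield
Lakeview wins each credit group but Northfield wins overall — the comparison reverses. Lakeview's applications skew toward subprime, which has a lower base rate.

No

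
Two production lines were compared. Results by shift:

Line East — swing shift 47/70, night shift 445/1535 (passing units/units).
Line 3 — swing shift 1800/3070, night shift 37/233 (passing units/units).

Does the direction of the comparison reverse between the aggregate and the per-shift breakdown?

Yes

Swing shift: Line East 47/70 = 67.1%, Line 3 1800/3070 = 58.6% → Line East
Night shift: Line East 445/1535 = 29.0%, Line 3 37/233 = 15.9% → Line East
Overall: Line East 492/1605 = 30.7%, Line 3 1837/3303 = 55.6% → Line 3
Line East wins each shift group but Line 3 wins overall — the comparison reverses. Line East's units skew toward night shift, which has a lower base rate.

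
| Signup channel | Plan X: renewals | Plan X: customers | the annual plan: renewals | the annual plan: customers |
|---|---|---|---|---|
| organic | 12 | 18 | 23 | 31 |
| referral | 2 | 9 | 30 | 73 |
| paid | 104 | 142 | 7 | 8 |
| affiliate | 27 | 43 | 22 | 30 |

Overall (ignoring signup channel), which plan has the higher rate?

Plan X

Organic: Plan X 12/18 = 66.7%, the annual plan 23/31 = 74.2% → the annual plan
Referral: Plan X 2/9 = 22.2%, the annual plan 30/73 = 41.1% → the annual plan
Paid: Plan X 104/142 = 73.2%, the annual plan 7/8 = 87.5% → the annual plan
Affiliate: Plan X 27/43 = 62.8%, the annual plan 22/30 = 73.3% → the annual plan
Overall: Plan X 145/212 = 68.4%, the annual plan 82/142 = 57.7% → Plan X
(The annual plan wins every signup group but Plan X wins overall — the annual plan's customers skew toward the low-rate referral group.)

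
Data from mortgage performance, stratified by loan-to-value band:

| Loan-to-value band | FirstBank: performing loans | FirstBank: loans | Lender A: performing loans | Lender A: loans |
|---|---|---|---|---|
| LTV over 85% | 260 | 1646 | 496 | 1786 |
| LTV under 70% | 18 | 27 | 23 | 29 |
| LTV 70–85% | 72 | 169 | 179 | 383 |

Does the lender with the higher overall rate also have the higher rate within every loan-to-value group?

LTV over 85%: FirstBank 260/1646 = 15.8%, Lender A 496/1786 = 27.8% → Lender A
LTV under 70%: FirstBank 18/27 = 66.7%, Lender A 23/29 = 79.3% → Lender A
LTV 70–85%: FirstBank 72/169 = 42.6%, Lender A 179/383 = 46.7% → Lender A
Overall: FirstBank 350/1842 = 19.0%, Lender A 698/2198 = 31.8% → Lender A
Lender A wins overall and in every loan-to-value group — no reversal.

Yes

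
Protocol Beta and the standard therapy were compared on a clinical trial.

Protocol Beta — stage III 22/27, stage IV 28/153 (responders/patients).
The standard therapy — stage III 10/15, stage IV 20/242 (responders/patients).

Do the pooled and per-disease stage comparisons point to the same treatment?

Yes

Stage III: Protocol Beta 22/27 = 81.5%, the standard therapy 10/15 = 66.7% → Protocol Beta
Stage IV: Protocol Beta 28/153 = 18.3%, the standard therapy 20/242 = 8.3% → Protocol Beta
Overall: Protocol Beta 50/180 = 27.8%, the standard therapy 30/257 = 11.7% → Protocol Beta
Protocol Beta wins overall and in every disease group — no reversal.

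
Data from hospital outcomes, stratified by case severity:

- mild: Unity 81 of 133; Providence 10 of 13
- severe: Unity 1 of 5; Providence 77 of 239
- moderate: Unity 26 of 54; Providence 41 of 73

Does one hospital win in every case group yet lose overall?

Mild: Unity 81/133 = 60.9%, Providence 10/13 = 76.9% → Providence
Severe: Unity 1/5 = 20.0%, Providence 77/239 = 32.2% → Providence
Moderate: Unity 26/54 = 48.1%, Providence 41/73 = 56.2% → Providence
Overall: Unity 108/192 = 56.2%, Providence 128/325 = 39.4% → Unity
Providence wins each case group but Unity wins overall — the comparison reverses. Providence's patients skew toward severe, which has a lower base rate.

Yes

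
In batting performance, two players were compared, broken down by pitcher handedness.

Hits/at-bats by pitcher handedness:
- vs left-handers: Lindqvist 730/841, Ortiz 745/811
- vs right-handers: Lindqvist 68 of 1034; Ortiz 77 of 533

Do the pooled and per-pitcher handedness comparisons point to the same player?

Yes

Vs left-handers: Lindqvist 730/841 = 86.8%, Ortiz 745/811 = 91.9% → Ortiz
Vs right-handers: Lindqvist 68/1034 = 6.6%, Ortiz 77/533 = 14.4% → Ortiz
Overall: Lindqvist 798/1875 = 42.6%, Ortiz 822/1344 = 61.2% → Ortiz
Ortiz wins overall and in every pitcher group — no reversal.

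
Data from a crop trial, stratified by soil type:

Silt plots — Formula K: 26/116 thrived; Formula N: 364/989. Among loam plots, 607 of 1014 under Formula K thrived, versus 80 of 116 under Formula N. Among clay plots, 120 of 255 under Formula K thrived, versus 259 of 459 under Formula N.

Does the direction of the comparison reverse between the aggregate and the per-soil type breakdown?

Yes

Silt: Formula K 26/116 = 22.4%, Formula N 364/989 = 36.8% → Formula N
Loam: Formula K 607/1014 = 59.9%, Formula N 80/116 = 69.0% → Formula N
Clay: Formula K 120/255 = 47.1%, Formula N 259/459 = 56.4% → Formula N
Overall: Formula K 753/1385 = 54.4%, Formula N 703/1564 = 44.9% → Formula K
Formula N wins each soil group but Formula K wins overall — the comparison reverses. Formula N's plots skew toward silt, which has a lower base rate.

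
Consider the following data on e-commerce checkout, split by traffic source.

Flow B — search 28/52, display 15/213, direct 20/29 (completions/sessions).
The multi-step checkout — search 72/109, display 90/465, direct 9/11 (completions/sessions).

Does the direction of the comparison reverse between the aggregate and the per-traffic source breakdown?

Search: Flow B 28/52 = 53.8%, the multi-step checkout 72/109 = 66.1% → the multi-step checkout
Display: Flow B 15/213 = 7.0%, the multi-step checkout 90/465 = 19.4% → the multi-step checkout
Direct: Flow B 20/29 = 69.0%, the multi-step checkout 9/11 = 81.8% → the multi-step checkout
Overall: Flow B 63/294 = 21.4%, the multi-step checkout 171/585 = 29.2% → the multi-step checkout
The multi-step checkout wins overall and in every traffic group — no reversal.

No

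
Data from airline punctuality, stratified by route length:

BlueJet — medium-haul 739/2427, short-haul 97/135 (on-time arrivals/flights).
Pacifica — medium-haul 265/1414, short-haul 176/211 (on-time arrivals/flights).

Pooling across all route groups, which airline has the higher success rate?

BlueJet

Medium-haul: BlueJet 739/2427 = 30.4%, Pacifica 265/1414 = 18.7% → BlueJet
Short-haul: BlueJet 97/135 = 71.9%, Pacifica 176/211 = 83.4% → Pacifica
Overall: BlueJet 836/2562 = 32.6%, Pacifica 441/1625 = 27.1% → BlueJet
(Neither sweeps every route group, but BlueJet has the higher pooled rate.)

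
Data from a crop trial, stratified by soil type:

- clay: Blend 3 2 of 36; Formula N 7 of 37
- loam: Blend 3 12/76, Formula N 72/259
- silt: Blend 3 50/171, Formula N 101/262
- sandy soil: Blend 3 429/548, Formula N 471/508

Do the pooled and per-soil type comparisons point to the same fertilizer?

Clay: Blend 3 2/36 = 5.6%, Formula N 7/37 = 18.9% → Formula N
Loam: Blend 3 12/76 = 15.8%, Formula N 72/259 = 27.8% → Formula N
Silt: Blend 3 50/171 = 29.2%, Formula N 101/262 = 38.5% → Formula N
Sandy soil: Blend 3 429/548 = 78.3%, Formula N 471/508 = 92.7% → Formula N
Overall: Blend 3 493/831 = 59.3%, Formula N 651/1066 = 61.1% → Formula N
Formula N wins overall and in every soil group — no reversal.

Yes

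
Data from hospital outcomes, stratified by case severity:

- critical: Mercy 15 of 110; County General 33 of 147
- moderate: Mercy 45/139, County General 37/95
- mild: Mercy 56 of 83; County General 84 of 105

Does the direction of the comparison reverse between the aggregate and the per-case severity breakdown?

No

Critical: Mercy 15/110 = 13.6%, County General 33/147 = 22.4% → County General
Moderate: Mercy 45/139 = 32.4%, County General 37/95 = 38.9% → County General
Mild: Mercy 56/83 = 67.5%, County General 84/105 = 80.0% → County General
Overall: Mercy 116/332 = 34.9%, County General 154/347 = 44.4% → County General
County General wins overall and in every case group — no reversal.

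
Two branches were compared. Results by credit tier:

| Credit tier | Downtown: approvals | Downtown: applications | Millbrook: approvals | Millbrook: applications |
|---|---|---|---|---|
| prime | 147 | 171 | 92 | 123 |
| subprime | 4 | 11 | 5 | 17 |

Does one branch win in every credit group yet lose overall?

No

Prime: Downtown 147/171 = 86.0%, Millbrook 92/123 = 74.8% → Downtown
Subprime: Downtown 4/11 = 36.4%, Millbrook 5/17 = 29.4% → Downtown
Overall: Downtown 151/182 = 83.0%, Millbrook 97/140 = 69.3% → Downtown
Downtown wins overall and in every credit group — no reversal.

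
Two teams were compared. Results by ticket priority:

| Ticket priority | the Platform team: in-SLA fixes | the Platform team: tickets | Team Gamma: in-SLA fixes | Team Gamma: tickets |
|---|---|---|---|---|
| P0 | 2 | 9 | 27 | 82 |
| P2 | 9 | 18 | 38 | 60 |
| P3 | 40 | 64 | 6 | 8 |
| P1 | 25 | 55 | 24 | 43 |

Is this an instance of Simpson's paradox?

Yes

P0: the Platform team 2/9 = 22.2%, Team Gamma 27/82 = 32.9% → Team Gamma
P2: the Platform team 9/18 = 50.0%, Team Gamma 38/60 = 63.3% → Team Gamma
P3: the Platform team 40/64 = 62.5%, Team Gamma 6/8 = 75.0% → Team Gamma
P1: the Platform team 25/55 = 45.5%, Team Gamma 24/43 = 55.8% → Team Gamma
Overall: the Platform team 76/146 = 52.1%, Team Gamma 95/193 = 49.2% → the Platform team
Team Gamma wins each ticket group but the Platform team wins overall — the comparison reverses. Team Gamma's tickets skew toward P0, which has a lower base rate.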